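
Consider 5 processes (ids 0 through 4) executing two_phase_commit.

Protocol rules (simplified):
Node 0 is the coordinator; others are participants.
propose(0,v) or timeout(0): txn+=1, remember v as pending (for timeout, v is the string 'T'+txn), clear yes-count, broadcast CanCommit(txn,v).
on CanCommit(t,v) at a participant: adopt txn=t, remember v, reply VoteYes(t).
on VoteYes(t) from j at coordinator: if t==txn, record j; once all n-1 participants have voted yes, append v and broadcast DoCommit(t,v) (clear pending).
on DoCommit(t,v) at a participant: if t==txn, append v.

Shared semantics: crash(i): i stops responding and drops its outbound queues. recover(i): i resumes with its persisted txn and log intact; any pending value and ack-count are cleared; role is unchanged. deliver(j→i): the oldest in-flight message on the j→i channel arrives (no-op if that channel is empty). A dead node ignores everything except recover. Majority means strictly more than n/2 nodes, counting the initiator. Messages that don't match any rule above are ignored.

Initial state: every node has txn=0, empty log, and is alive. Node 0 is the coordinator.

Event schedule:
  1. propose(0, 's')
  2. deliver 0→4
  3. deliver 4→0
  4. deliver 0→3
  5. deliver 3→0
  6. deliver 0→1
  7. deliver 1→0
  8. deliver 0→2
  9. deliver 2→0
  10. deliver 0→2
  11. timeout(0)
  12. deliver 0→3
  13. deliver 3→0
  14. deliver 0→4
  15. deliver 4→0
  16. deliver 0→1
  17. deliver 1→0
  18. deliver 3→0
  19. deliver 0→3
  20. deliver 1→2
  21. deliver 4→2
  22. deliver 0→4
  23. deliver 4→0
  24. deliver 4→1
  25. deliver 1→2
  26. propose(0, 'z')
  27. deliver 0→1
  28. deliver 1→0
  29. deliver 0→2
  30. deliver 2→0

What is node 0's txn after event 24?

2

e1 propose(0,'s'): 0[coor,t=1,-]
e2 deliver 0→4: 4[part,t=1,-]
e3 deliver 4→0: ·
e4 deliver 0→3: 3[part,t=1,-]
e5 deliver 3→0: ·
e6 deliver 0→1: 1[part,t=1,-]
e7 deliver 1→0: ·
e8 deliver 0→2: 2[part,t=1,-]
e9 deliver 2→0: 0[coor,t=1,s]
e10 deliver 0→2: 2[part,t=1,s]
e11 timeout(0): 0[coor,t=2,s]
e12 deliver 0→3: 3[part,t=1,s]
e13 deliver 3→0: ·
e14 deliver 0→4: 4[part,t=1,s]
e15 deliver 4→0: ·
e16 deliver 0→1: 1[part,t=1,s]
e17 deliver 1→0: ·
e18 deliver 3→0: ·
e19 deliver 0→3: 3[part,t=2,s]
e20 deliver 1→2: ·
e21 deliver 4→2: ·
e22 deliver 0→4: 4[part,t=2,s]
e23 deliver 4→0: ·
e24 deliver 4→1: ·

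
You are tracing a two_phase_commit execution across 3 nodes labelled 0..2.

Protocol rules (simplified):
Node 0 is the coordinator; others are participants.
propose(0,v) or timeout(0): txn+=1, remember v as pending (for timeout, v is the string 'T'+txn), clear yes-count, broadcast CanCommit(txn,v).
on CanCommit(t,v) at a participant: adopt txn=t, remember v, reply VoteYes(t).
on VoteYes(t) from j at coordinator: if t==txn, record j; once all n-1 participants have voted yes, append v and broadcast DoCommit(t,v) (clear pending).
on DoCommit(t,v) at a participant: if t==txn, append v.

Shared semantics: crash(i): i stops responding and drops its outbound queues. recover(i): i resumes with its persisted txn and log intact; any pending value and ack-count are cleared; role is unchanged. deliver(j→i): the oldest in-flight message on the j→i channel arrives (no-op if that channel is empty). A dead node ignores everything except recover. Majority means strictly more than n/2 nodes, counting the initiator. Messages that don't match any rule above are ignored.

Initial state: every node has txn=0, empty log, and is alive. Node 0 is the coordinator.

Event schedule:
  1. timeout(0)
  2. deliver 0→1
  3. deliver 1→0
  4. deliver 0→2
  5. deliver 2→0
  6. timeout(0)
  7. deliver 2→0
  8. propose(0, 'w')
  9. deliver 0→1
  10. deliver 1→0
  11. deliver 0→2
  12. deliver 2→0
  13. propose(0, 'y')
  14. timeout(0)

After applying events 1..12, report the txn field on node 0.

3

after 1 — timeout(0): n0:coor/t1/[-]
after 2 — deliver 0→1: n1:part/t1/[-]
after 3 — deliver 1→0: ·
after 4 — deliver 0→2: n2:part/t1/[-]
after 5 — deliver 2→0: n0:coor/t1/[T1]
after 6 — timeout(0): n0:coor/t2/[T1]
after 7 — deliver 2→0: ·
after 8 — propose(0,'w'): n0:coor/t3/[T1]
after 9 — deliver 0→1: n1:part/t1/[T1]
after 10 — deliver 1→0: ·
after 11 — deliver 0→2: n2:part/t1/[T1]
after 12 — deliver 2→0: ·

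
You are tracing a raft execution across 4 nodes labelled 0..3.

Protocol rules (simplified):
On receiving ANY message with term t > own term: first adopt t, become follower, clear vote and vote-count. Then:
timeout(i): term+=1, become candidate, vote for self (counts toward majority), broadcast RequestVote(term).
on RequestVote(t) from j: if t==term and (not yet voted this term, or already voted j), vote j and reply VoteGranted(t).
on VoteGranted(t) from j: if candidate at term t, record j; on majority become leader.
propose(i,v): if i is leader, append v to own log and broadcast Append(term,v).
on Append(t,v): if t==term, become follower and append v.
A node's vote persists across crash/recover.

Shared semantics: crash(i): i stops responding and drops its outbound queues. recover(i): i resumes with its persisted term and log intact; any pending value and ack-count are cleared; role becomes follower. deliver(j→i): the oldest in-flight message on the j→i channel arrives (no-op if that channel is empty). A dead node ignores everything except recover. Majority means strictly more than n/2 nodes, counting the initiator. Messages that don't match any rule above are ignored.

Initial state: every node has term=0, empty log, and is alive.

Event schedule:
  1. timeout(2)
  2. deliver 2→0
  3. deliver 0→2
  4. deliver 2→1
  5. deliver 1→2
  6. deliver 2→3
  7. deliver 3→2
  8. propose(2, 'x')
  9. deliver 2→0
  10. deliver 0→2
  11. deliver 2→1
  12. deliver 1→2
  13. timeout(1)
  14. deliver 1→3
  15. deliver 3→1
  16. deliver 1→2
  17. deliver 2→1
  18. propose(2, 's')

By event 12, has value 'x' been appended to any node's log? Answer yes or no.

yes

step 1 timeout(2): 2={cand,t=1,log=-}
step 2 deliver 2→0: 0={foll,t=1,log=-}
step 3 deliver 0→2: —
step 4 deliver 2→1: 1={foll,t=1,log=-}
step 5 deliver 1→2: 2={lead,t=1,log=-}
step 6 deliver 2→3: 3={foll,t=1,log=-}
step 7 deliver 3→2: —
step 8 propose(2,'x'): 2={lead,t=1,log=x}
step 9 deliver 2→0: 0={foll,t=1,log=x}
step 10 deliver 0→2: —
step 11 deliver 2→1: 1={foll,t=1,log=x}
step 12 deliver 1→2: —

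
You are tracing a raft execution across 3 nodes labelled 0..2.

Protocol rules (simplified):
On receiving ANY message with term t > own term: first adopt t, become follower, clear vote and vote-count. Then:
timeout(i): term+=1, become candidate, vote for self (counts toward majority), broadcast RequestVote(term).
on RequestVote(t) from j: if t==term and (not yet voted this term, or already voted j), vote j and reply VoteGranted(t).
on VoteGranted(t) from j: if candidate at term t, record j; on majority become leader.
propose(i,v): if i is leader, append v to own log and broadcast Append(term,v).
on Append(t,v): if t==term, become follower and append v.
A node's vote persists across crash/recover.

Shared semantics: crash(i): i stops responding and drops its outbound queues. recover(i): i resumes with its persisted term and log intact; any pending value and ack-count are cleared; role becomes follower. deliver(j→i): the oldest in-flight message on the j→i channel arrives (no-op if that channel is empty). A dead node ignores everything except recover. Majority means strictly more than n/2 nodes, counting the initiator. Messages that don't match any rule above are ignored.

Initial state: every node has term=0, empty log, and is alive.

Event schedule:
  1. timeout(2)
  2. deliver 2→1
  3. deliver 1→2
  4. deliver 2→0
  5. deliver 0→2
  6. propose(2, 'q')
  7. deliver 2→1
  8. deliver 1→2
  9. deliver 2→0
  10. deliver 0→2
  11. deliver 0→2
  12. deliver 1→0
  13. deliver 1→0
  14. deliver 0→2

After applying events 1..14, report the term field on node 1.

after 1 — timeout(2): n2:cand/t1/[-]
after 2 — deliver 2→1: n1:foll/t1/[-]
after 3 — deliver 1→2: n2:lead/t1/[-]
after 4 — deliver 2→0: n0:foll/t1/[-]
after 5 — deliver 0→2: ·
after 6 — propose(2,'q'): n2:lead/t1/[q]
after 7 — deliver 2→1: n1:foll/t1/[q]
after 8 — deliver 1→2: ·
after 9 — deliver 2→0: n0:foll/t1/[q]
after 10 — deliver 0→2: ·
after 11 — deliver 0→2: ·
after 12 — deliver 1→0: ·
after 13 — deliver 1→0: ·
after 14 — deliver 0→2: ·

1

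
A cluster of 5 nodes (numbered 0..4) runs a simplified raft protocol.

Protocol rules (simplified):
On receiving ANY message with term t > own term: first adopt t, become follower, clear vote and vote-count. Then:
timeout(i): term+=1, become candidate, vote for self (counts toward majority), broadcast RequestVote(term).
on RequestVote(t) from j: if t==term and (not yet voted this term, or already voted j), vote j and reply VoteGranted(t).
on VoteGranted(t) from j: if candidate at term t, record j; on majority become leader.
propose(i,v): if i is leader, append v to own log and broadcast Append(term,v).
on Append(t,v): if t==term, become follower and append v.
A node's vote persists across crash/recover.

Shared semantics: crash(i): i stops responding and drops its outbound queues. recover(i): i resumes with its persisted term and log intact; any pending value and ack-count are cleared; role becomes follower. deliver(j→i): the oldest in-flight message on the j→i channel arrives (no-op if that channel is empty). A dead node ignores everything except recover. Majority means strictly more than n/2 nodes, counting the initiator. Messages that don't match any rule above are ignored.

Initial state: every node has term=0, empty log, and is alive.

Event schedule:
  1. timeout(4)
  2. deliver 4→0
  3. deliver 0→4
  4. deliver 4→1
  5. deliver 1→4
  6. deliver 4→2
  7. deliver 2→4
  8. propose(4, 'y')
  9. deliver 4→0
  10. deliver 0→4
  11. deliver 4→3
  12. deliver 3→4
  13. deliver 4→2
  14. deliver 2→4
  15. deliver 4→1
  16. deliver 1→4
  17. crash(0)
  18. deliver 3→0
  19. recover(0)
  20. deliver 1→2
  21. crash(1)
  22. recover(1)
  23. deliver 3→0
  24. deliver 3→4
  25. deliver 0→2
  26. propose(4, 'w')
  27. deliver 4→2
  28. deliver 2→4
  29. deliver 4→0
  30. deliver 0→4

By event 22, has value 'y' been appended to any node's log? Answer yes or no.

yes

e1 timeout(4): 4[cand,t=1,-]
e2 deliver 4→0: 0[foll,t=1,-]
e3 deliver 0→4: ·
e4 deliver 4→1: 1[foll,t=1,-]
e5 deliver 1→4: 4[lead,t=1,-]
e6 deliver 4→2: 2[foll,t=1,-]
e7 deliver 2→4: ·
e8 propose(4,'y'): 4[lead,t=1,y]
e9 deliver 4→0: 0[foll,t=1,y]
e10 deliver 0→4: ·
e11 deliver 4→3: 3[foll,t=1,-]
e12 deliver 3→4: ·
e13 deliver 4→2: 2[foll,t=1,y]
e14 deliver 2→4: ·
e15 deliver 4→1: 1[foll,t=1,y]
e16 deliver 1→4: ·
e17 crash(0): 0[✗foll,t=1,y]
e18 deliver 3→0: ·
e19 recover(0): 0[foll,t=1,y]
e20 deliver 1→2: ·
e21 crash(1): 1[✗foll,t=1,y]
e22 recover(1): 1[foll,t=1,y]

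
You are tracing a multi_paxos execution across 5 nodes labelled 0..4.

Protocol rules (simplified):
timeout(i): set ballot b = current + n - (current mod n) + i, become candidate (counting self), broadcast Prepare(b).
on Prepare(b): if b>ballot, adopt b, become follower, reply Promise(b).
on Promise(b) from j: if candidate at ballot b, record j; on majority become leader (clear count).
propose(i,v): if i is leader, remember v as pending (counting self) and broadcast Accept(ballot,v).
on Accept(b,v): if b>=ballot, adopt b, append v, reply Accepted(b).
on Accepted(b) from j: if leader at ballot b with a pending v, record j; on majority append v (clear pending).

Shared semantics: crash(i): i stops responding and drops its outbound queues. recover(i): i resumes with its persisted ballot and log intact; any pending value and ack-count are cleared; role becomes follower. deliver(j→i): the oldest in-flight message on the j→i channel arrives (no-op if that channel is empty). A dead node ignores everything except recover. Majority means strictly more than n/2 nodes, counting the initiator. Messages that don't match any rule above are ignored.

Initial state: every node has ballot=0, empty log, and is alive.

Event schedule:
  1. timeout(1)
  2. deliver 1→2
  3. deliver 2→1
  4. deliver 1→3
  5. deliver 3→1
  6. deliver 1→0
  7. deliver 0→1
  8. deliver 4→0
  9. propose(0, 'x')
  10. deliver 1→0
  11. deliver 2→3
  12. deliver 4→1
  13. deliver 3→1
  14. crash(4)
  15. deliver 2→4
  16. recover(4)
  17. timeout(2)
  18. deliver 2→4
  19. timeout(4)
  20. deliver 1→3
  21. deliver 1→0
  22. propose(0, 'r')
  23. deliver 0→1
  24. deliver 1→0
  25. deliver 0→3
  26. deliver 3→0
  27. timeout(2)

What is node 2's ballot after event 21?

12

step 1 timeout(1): 1={cand,b=6,log=-}
step 2 deliver 1→2: 2={foll,b=6,log=-}
step 3 deliver 2→1: —
step 4 deliver 1→3: 3={foll,b=6,log=-}
step 5 deliver 3→1: 1={lead,b=6,log=-}
step 6 deliver 1→0: 0={foll,b=6,log=-}
step 7 deliver 0→1: —
step 8 deliver 4→0: —
step 9 propose(0,'x'): —
step 10 deliver 1→0: —
step 11 deliver 2→3: —
step 12 deliver 4→1: —
step 13 deliver 3→1: —
step 14 crash(4): 4={✗foll,b=0,log=-}
step 15 deliver 2→4: —
step 16 recover(4): 4={foll,b=0,log=-}
step 17 timeout(2): 2={cand,b=12,log=-}
step 18 deliver 2→4: 4={foll,b=12,log=-}
step 19 timeout(4): 4={cand,b=19,log=-}
step 20 deliver 1→3: —
step 21 deliver 1→0: —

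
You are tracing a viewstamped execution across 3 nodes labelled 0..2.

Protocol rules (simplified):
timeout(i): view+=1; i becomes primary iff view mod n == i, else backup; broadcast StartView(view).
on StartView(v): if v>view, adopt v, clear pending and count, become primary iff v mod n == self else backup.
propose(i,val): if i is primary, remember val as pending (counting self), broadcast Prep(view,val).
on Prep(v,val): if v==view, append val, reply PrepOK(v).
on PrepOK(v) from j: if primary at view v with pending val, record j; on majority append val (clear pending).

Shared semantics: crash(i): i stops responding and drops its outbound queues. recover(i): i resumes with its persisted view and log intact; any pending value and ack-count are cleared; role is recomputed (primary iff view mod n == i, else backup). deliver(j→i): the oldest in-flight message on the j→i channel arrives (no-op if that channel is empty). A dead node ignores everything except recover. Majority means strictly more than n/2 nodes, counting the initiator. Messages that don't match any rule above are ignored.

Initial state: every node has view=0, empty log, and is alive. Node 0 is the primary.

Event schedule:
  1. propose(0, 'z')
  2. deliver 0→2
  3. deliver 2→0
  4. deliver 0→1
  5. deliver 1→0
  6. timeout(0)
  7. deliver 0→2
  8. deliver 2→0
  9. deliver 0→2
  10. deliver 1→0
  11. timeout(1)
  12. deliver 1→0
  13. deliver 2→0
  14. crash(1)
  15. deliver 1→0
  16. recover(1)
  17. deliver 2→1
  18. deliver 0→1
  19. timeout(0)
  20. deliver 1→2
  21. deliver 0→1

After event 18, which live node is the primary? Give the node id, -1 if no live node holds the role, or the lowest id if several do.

e1 propose(0,'z'): ·
e2 deliver 0→2: 2[back,v=0,z]
e3 deliver 2→0: 0[prim,v=0,z]
e4 deliver 0→1: 1[back,v=0,z]
e5 deliver 1→0: ·
e6 timeout(0): 0[back,v=1,z]
e7 deliver 0→2: 2[back,v=1,z]
e8 deliver 2→0: ·
e9 deliver 0→2: ·
e10 deliver 1→0: ·
e11 timeout(1): 1[prim,v=1,z]
e12 deliver 1→0: ·
e13 deliver 2→0: ·
e14 crash(1): 1[✗prim,v=1,z]
e15 deliver 1→0: ·
e16 recover(1): 1[prim,v=1,z]
e17 deliver 2→1: ·
e18 deliver 0→1: ·

1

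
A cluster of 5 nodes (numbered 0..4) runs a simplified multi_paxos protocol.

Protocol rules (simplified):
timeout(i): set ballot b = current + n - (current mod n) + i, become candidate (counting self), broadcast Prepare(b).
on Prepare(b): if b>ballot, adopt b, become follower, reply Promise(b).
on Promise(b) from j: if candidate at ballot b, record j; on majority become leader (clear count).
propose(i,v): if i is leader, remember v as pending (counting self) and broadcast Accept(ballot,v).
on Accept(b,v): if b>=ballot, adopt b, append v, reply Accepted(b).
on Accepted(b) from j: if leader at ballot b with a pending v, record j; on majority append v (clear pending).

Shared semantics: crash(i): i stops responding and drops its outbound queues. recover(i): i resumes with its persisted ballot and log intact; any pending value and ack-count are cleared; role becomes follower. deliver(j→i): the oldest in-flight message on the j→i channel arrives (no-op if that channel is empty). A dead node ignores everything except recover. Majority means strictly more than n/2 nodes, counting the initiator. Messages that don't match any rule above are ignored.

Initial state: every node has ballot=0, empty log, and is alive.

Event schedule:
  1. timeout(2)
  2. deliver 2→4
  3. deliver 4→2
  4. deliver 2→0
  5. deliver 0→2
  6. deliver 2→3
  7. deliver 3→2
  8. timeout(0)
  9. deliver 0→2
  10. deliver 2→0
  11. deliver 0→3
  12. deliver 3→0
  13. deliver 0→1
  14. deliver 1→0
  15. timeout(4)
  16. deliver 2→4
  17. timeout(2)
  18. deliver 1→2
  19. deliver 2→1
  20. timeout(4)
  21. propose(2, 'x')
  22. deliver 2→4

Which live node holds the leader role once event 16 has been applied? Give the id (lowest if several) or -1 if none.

[1] timeout(2) → N2(cand b7 [-])
[2] deliver 2→4 → N4(foll b7 [-])
[3] deliver 4→2 → ∅
[4] deliver 2→0 → N0(foll b7 [-])
[5] deliver 0→2 → N2(lead b7 [-])
[6] deliver 2→3 → N3(foll b7 [-])
[7] deliver 3→2 → ∅
[8] timeout(0) → N0(cand b10 [-])
[9] deliver 0→2 → N2(foll b10 [-])
[10] deliver 2→0 → ∅
[11] deliver 0→3 → N3(foll b10 [-])
[12] deliver 3→0 → N0(lead b10 [-])
[13] deliver 0→1 → N1(foll b10 [-])
[14] deliver 1→0 → ∅
[15] timeout(4) → N4(cand b14 [-])
[16] deliver 2→4 → ∅

0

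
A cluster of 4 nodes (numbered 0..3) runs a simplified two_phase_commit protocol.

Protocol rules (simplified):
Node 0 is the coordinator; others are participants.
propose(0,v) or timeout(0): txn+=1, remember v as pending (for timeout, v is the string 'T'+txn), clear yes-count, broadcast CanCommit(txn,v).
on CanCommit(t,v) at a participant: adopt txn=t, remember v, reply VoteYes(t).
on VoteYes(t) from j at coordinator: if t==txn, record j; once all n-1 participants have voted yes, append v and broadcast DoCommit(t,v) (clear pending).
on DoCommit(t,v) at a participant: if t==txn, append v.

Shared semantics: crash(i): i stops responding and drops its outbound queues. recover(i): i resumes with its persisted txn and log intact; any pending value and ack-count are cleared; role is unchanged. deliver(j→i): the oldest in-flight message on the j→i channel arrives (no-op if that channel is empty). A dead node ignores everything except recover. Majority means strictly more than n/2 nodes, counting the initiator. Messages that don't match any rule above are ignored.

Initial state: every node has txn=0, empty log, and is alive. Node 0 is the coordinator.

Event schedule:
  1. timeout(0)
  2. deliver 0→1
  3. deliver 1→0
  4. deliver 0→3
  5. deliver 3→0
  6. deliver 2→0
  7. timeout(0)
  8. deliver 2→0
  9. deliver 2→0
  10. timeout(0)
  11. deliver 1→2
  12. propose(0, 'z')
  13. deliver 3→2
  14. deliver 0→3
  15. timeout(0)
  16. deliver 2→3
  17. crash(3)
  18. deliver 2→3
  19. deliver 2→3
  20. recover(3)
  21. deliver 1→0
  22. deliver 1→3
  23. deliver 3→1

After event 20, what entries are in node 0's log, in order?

empty

step 1 timeout(0): 0={coor,t=1,log=-}
step 2 deliver 0→1: 1={part,t=1,log=-}
step 3 deliver 1→0: —
step 4 deliver 0→3: 3={part,t=1,log=-}
step 5 deliver 3→0: —
step 6 deliver 2→0: —
step 7 timeout(0): 0={coor,t=2,log=-}
step 8 deliver 2→0: —
step 9 deliver 2→0: —
step 10 timeout(0): 0={coor,t=3,log=-}
step 11 deliver 1→2: —
step 12 propose(0,'z'): 0={coor,t=4,log=-}
step 13 deliver 3→2: —
step 14 deliver 0→3: 3={part,t=2,log=-}
step 15 timeout(0): 0={coor,t=5,log=-}
step 16 deliver 2→3: —
step 17 crash(3): 3={✗part,t=2,log=-}
step 18 deliver 2→3: —
step 19 deliver 2→3: —
step 20 recover(3): 3={part,t=2,log=-}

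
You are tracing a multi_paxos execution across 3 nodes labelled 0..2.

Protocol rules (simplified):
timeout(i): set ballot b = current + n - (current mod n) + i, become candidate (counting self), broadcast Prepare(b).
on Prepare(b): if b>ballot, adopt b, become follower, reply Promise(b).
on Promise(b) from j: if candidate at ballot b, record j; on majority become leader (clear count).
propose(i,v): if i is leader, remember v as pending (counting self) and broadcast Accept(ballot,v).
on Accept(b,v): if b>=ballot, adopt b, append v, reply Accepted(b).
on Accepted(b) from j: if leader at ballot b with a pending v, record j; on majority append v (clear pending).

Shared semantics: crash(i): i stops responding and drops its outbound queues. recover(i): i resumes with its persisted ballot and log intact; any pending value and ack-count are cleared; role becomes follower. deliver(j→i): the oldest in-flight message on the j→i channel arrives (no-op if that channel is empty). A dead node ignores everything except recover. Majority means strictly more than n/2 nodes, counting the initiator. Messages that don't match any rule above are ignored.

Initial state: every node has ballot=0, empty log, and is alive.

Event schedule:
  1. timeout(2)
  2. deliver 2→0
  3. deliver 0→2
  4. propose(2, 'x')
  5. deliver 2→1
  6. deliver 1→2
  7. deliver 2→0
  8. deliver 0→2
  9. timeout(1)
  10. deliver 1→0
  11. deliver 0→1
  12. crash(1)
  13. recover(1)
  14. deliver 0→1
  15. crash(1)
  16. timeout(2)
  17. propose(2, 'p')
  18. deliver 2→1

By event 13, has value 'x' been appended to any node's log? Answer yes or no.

e1 timeout(2): 2[cand,b=5,-]
e2 deliver 2→0: 0[foll,b=5,-]
e3 deliver 0→2: 2[lead,b=5,-]
e4 propose(2,'x'): ·
e5 deliver 2→1: 1[foll,b=5,-]
e6 deliver 1→2: ·
e7 deliver 2→0: 0[foll,b=5,x]
e8 deliver 0→2: 2[lead,b=5,x]
e9 timeout(1): 1[cand,b=7,-]
e10 deliver 1→0: 0[foll,b=7,x]
e11 deliver 0→1: 1[lead,b=7,-]
e12 crash(1): 1[✗lead,b=7,-]
e13 recover(1): 1[foll,b=7,-]

yes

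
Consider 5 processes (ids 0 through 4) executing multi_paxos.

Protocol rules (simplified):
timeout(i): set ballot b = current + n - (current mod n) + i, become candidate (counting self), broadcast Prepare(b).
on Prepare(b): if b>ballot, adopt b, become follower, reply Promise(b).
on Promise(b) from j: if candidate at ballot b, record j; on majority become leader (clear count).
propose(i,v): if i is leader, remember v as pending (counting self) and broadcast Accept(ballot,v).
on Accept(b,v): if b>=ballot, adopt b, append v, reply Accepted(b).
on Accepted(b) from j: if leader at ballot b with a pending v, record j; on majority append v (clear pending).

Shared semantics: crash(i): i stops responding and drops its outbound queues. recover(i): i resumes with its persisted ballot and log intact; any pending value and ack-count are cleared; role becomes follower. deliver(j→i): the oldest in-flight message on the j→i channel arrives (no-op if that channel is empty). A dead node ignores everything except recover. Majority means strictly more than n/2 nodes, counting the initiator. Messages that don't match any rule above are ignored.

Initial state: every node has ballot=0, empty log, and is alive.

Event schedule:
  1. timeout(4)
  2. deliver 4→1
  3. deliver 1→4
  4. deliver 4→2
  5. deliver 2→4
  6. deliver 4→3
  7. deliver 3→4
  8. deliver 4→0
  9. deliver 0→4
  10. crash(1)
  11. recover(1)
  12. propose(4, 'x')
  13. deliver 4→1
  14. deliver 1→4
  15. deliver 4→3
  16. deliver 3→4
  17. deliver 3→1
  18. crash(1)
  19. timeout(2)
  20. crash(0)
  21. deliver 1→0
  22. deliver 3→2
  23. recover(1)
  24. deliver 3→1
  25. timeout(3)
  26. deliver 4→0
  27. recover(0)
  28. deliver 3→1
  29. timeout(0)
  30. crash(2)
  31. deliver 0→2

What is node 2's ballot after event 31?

12

step 1 timeout(4): 4={cand,b=9,log=-}
step 2 deliver 4→1: 1={foll,b=9,log=-}
step 3 deliver 1→4: —
step 4 deliver 4→2: 2={foll,b=9,log=-}
step 5 deliver 2→4: 4={lead,b=9,log=-}
step 6 deliver 4→3: 3={foll,b=9,log=-}
step 7 deliver 3→4: —
step 8 deliver 4→0: 0={foll,b=9,log=-}
step 9 deliver 0→4: —
step 10 crash(1): 1={✗foll,b=9,log=-}
step 11 recover(1): 1={foll,b=9,log=-}
step 12 propose(4,'x'): —
step 13 deliver 4→1: 1={foll,b=9,log=x}
step 14 deliver 1→4: —
step 15 deliver 4→3: 3={foll,b=9,log=x}
step 16 deliver 3→4: 4={lead,b=9,log=x}
step 17 deliver 3→1: —
step 18 crash(1): 1={✗foll,b=9,log=x}
step 19 timeout(2): 2={cand,b=12,log=-}
step 20 crash(0): 0={✗foll,b=9,log=-}
step 21 deliver 1→0: —
step 22 deliver 3→2: —
step 23 recover(1): 1={foll,b=9,log=x}
step 24 deliver 3→1: —
step 25 timeout(3): 3={cand,b=13,log=x}
step 26 deliver 4→0: —
step 27 recover(0): 0={foll,b=9,log=-}
step 28 deliver 3→1: 1={foll,b=13,log=x}
step 29 timeout(0): 0={cand,b=10,log=-}
step 30 crash(2): 2={✗cand,b=12,log=-}
step 31 deliver 0→2: —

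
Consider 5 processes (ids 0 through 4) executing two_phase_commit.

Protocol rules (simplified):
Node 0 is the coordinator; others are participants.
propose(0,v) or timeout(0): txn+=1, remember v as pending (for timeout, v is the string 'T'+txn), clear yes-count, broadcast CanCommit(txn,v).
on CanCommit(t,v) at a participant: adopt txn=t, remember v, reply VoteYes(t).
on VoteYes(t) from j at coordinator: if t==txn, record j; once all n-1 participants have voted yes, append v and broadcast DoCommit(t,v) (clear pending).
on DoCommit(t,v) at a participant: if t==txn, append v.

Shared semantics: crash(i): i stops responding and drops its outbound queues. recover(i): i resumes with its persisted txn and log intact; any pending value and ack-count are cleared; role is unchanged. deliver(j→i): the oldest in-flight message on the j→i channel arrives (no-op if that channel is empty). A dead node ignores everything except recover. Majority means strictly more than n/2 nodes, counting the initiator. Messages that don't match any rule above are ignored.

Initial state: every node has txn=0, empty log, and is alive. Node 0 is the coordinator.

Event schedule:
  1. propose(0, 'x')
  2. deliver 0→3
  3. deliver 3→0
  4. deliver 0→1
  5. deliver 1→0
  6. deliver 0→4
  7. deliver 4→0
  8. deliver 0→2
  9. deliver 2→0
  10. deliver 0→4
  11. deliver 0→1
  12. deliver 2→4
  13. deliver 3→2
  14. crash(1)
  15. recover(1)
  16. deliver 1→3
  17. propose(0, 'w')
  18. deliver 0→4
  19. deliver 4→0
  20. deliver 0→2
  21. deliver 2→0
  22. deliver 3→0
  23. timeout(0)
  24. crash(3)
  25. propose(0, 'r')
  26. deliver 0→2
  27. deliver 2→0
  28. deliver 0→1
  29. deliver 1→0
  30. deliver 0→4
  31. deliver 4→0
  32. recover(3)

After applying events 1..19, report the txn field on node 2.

1

step 1 propose(0,'x'): 0={coor,t=1,log=-}
step 2 deliver 0→3: 3={part,t=1,log=-}
step 3 deliver 3→0: —
step 4 deliver 0→1: 1={part,t=1,log=-}
step 5 deliver 1→0: —
step 6 deliver 0→4: 4={part,t=1,log=-}
step 7 deliver 4→0: —
step 8 deliver 0→2: 2={part,t=1,log=-}
step 9 deliver 2→0: 0={coor,t=1,log=x}
step 10 deliver 0→4: 4={part,t=1,log=x}
step 11 deliver 0→1: 1={part,t=1,log=x}
step 12 deliver 2→4: —
step 13 deliver 3→2: —
step 14 crash(1): 1={✗part,t=1,log=x}
step 15 recover(1): 1={part,t=1,log=x}
step 16 deliver 1→3: —
step 17 propose(0,'w'): 0={coor,t=2,log=x}
step 18 deliver 0→4: 4={part,t=2,log=x}
step 19 deliver 4→0: —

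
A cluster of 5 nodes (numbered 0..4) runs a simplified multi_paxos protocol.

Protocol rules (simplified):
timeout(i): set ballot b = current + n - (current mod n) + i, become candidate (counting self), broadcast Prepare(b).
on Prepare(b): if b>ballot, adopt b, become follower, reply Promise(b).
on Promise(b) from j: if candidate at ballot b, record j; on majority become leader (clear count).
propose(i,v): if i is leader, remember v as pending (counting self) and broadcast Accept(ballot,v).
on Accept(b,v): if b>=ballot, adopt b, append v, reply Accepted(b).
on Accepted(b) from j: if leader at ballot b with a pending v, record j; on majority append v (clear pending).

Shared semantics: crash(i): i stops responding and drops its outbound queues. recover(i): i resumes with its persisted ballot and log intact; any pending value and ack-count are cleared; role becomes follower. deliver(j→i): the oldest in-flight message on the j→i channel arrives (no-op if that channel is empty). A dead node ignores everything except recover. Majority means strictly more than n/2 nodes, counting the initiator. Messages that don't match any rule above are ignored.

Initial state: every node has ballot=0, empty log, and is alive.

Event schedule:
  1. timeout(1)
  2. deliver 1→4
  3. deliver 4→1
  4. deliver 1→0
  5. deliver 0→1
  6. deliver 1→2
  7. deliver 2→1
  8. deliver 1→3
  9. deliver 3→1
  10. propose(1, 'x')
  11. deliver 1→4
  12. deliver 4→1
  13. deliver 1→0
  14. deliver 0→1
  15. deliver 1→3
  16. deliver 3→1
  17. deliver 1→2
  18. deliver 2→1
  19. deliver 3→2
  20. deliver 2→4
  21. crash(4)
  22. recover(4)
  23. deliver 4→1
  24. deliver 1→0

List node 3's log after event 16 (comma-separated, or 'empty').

[1] timeout(1) → N1(cand b6 [-])
[2] deliver 1→4 → N4(foll b6 [-])
[3] deliver 4→1 → ∅
[4] deliver 1→0 → N0(foll b6 [-])
[5] deliver 0→1 → N1(lead b6 [-])
[6] deliver 1→2 → N2(foll b6 [-])
[7] deliver 2→1 → ∅
[8] deliver 1→3 → N3(foll b6 [-])
[9] deliver 3→1 → ∅
[10] propose(1,'x') → ∅
[11] deliver 1→4 → N4(foll b6 [x])
[12] deliver 4→1 → ∅
[13] deliver 1→0 → N0(foll b6 [x])
[14] deliver 0→1 → N1(lead b6 [x])
[15] deliver 1→3 → N3(foll b6 [x])
[16] deliver 3→1 → ∅

x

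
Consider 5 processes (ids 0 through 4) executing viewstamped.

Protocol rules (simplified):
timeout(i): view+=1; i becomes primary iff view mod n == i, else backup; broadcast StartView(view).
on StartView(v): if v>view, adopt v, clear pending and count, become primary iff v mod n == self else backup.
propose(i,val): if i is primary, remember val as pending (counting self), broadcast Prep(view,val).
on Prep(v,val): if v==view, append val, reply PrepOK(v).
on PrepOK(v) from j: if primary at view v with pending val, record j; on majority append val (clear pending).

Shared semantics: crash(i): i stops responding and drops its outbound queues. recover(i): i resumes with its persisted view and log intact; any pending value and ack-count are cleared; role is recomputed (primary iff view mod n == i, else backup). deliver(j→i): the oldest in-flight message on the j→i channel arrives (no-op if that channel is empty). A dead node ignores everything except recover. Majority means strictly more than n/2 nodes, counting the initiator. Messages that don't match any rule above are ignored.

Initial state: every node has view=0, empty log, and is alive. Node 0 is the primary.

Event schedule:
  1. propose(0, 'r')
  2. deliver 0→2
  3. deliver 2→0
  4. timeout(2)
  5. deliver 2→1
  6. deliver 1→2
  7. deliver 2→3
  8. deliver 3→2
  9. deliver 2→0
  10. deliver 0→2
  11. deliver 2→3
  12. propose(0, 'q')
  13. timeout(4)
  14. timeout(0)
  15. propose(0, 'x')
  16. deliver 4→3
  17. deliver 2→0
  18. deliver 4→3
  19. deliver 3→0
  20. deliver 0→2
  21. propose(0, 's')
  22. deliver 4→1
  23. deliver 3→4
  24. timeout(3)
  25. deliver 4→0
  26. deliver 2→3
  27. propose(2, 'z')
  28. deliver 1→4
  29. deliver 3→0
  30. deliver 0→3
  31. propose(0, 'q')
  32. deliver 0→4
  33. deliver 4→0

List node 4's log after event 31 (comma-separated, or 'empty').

after 1 — propose(0,'r'): ·
after 2 — deliver 0→2: n2:back/v0/[r]
after 3 — deliver 2→0: ·
after 4 — timeout(2): n2:back/v1/[r]
after 5 — deliver 2→1: n1:prim/v1/[-]
after 6 — deliver 1→2: ·
after 7 — deliver 2→3: n3:back/v1/[-]
after 8 — deliver 3→2: ·
after 9 — deliver 2→0: n0:back/v1/[-]
after 10 — deliver 0→2: ·
after 11 — deliver 2→3: ·
after 12 — propose(0,'q'): ·
after 13 — timeout(4): n4:back/v1/[-]
after 14 — timeout(0): n0:back/v2/[-]
after 15 — propose(0,'x'): ·
after 16 — deliver 4→3: ·
after 17 — deliver 2→0: ·
after 18 — deliver 4→3: ·
after 19 — deliver 3→0: ·
after 20 — deliver 0→2: n2:prim/v2/[r]
after 21 — propose(0,'s'): ·
after 22 — deliver 4→1: ·
after 23 — deliver 3→4: ·
after 24 — timeout(3): n3:back/v2/[-]
after 25 — deliver 4→0: ·
after 26 — deliver 2→3: ·
after 27 — propose(2,'z'): ·
after 28 — deliver 1→4: ·
after 29 — deliver 3→0: ·
after 30 — deliver 0→3: ·
after 31 — propose(0,'q'): ·

empty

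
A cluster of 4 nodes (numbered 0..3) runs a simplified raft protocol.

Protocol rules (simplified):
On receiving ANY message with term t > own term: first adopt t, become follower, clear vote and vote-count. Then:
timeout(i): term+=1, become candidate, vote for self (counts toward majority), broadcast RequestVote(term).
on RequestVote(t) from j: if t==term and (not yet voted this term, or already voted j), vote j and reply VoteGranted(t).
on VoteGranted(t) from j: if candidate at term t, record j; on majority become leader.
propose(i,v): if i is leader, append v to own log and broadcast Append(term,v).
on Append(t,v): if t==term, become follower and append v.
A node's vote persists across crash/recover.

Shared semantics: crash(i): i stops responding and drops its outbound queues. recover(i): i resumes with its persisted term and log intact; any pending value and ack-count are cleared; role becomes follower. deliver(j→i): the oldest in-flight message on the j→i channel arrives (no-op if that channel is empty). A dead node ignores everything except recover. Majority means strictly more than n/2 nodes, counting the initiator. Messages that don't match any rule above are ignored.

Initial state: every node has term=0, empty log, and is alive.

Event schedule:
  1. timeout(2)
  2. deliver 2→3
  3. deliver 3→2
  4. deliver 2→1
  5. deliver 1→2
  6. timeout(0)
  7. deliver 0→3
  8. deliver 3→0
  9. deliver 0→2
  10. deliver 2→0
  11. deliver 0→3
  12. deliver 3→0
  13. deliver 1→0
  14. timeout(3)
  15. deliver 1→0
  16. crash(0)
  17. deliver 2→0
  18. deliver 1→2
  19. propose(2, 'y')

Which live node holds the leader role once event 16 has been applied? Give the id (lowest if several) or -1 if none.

1. timeout(2):  <2:cand t1 ->
2. deliver 2→3:  <3:foll t1 ->
3. deliver 3→2:  nop
4. deliver 2→1:  <1:foll t1 ->
5. deliver 1→2:  <2:lead t1 ->
6. timeout(0):  <0:cand t1 ->
7. deliver 0→3:  nop
8. deliver 3→0:  nop
9. deliver 0→2:  nop
10. deliver 2→0:  nop
11. deliver 0→3:  nop
12. deliver 3→0:  nop
13. deliver 1→0:  nop
14. timeout(3):  <3:cand t2 ->
15. deliver 1→0:  nop
16. crash(0):  <0:✗cand t1 ->

2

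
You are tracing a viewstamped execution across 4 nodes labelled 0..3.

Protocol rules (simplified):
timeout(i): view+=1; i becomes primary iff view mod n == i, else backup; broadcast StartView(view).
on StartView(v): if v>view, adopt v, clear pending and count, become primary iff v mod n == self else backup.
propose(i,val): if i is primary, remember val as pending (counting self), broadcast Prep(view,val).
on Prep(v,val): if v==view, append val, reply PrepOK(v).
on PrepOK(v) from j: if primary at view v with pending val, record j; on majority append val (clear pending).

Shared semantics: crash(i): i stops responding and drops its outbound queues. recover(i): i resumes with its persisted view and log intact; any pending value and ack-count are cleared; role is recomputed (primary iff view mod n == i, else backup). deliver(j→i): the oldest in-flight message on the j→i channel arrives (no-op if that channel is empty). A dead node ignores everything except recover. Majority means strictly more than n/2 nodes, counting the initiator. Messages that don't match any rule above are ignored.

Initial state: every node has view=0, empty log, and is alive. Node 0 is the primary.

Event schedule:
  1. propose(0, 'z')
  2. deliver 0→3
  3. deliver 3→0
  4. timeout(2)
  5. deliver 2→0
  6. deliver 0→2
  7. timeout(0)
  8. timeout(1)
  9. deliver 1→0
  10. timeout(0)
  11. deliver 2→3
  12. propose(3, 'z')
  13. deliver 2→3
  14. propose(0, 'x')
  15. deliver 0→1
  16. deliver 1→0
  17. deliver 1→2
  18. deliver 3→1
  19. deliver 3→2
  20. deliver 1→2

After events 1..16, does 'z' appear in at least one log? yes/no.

1. propose(0,'z'):  nop
2. deliver 0→3:  <3:back v0 z>
3. deliver 3→0:  nop
4. timeout(2):  <2:back v1 ->
5. deliver 2→0:  <0:back v1 ->
6. deliver 0→2:  nop
7. timeout(0):  <0:back v2 ->
8. timeout(1):  <1:prim v1 ->
9. deliver 1→0:  nop
10. timeout(0):  <0:back v3 ->
11. deliver 2→3:  <3:back v1 z>
12. propose(3,'z'):  nop
13. deliver 2→3:  nop
14. propose(0,'x'):  nop
15. deliver 0→1:  nop
16. deliver 1→0:  nop

yes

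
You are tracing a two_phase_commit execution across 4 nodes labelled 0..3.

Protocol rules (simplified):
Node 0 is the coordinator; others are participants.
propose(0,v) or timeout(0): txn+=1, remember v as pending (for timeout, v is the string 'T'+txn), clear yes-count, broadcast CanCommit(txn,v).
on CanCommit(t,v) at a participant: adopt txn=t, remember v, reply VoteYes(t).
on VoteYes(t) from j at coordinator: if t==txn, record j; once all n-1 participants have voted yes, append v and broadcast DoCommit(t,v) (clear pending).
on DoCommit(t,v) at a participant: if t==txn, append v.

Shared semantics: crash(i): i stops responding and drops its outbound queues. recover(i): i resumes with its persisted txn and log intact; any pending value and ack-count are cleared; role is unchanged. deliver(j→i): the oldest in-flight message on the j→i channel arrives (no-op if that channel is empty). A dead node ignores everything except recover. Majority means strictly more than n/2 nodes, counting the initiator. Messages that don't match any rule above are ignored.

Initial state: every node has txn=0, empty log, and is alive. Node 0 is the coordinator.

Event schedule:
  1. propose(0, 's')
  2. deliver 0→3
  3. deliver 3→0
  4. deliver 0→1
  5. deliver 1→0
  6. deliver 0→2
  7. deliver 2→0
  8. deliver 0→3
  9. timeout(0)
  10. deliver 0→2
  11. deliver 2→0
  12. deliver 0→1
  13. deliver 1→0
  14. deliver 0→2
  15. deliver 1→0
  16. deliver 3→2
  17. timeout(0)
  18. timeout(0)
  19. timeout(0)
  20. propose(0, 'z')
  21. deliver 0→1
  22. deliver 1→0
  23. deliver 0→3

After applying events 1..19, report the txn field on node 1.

step 1 propose(0,'s'): 0={coor,t=1,log=-}
step 2 deliver 0→3: 3={part,t=1,log=-}
step 3 deliver 3→0: —
step 4 deliver 0→1: 1={part,t=1,log=-}
step 5 deliver 1→0: —
step 6 deliver 0→2: 2={part,t=1,log=-}
step 7 deliver 2→0: 0={coor,t=1,log=s}
step 8 deliver 0→3: 3={part,t=1,log=s}
step 9 timeout(0): 0={coor,t=2,log=s}
step 10 deliver 0→2: 2={part,t=1,log=s}
step 11 deliver 2→0: —
step 12 deliver 0→1: 1={part,t=1,log=s}
step 13 deliver 1→0: —
step 14 deliver 0→2: 2={part,t=2,log=s}
step 15 deliver 1→0: —
step 16 deliver 3→2: —
step 17 timeout(0): 0={coor,t=3,log=s}
step 18 timeout(0): 0={coor,t=4,log=s}
step 19 timeout(0): 0={coor,t=5,log=s}

1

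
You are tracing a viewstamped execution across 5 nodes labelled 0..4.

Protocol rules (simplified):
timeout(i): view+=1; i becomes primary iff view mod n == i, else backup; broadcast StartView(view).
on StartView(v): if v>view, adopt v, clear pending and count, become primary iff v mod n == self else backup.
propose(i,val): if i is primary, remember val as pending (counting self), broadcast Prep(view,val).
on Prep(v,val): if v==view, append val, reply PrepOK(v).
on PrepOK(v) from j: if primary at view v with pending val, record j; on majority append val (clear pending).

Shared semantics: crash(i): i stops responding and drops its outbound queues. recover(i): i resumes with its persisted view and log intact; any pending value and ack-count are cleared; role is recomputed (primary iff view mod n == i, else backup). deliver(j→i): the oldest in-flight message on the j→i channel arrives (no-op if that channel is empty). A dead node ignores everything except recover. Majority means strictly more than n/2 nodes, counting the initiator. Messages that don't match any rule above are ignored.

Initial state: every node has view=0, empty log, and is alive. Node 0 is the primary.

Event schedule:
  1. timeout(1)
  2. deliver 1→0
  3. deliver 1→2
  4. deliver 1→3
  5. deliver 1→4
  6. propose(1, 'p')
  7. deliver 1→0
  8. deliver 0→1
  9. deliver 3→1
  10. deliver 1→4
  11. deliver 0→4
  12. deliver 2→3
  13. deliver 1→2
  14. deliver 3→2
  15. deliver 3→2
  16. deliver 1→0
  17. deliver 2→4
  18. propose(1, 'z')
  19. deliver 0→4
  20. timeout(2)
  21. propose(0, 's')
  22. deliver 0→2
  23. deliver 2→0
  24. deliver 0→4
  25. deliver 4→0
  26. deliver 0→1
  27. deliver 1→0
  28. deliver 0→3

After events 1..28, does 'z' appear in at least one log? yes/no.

no

1. timeout(1):  <1:prim v1 ->
2. deliver 1→0:  <0:back v1 ->
3. deliver 1→2:  <2:back v1 ->
4. deliver 1→3:  <3:back v1 ->
5. deliver 1→4:  <4:back v1 ->
6. propose(1,'p'):  nop
7. deliver 1→0:  <0:back v1 p>
8. deliver 0→1:  nop
9. deliver 3→1:  nop
10. deliver 1→4:  <4:back v1 p>
11. deliver 0→4:  nop
12. deliver 2→3:  nop
13. deliver 1→2:  <2:back v1 p>
14. deliver 3→2:  nop
15. deliver 3→2:  nop
16. deliver 1→0:  nop
17. deliver 2→4:  nop
18. propose(1,'z'):  nop
19. deliver 0→4:  nop
20. timeout(2):  <2:prim v2 p>
21. propose(0,'s'):  nop
22. deliver 0→2:  nop
23. deliver 2→0:  <0:back v2 p>
24. deliver 0→4:  nop
25. deliver 4→0:  nop
26. deliver 0→1:  nop
27. deliver 1→0:  nop
28. deliver 0→3:  nop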